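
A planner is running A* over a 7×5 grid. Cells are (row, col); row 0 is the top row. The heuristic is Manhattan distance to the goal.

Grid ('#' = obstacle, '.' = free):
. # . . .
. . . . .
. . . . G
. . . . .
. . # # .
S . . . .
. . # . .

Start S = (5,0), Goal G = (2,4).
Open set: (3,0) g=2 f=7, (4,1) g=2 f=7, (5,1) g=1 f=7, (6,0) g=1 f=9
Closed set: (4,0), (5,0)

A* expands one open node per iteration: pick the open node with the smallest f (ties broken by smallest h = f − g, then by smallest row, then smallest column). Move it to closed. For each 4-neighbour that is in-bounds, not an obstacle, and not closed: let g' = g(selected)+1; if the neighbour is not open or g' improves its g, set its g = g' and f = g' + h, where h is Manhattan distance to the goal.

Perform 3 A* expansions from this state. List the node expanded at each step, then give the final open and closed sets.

step 1: expand (3,0) (f=7, h=5) → closed; open now [(2,0) g=3 f=7, (3,1) g=3 f=7, (4,1) g=2 f=7, (5,1) g=1 f=7, (6,0) g=1 f=9]
step 2: expand (2,0) (f=7, h=4) → closed; open now [(1,0) g=4 f=9, (2,1) g=4 f=7, (3,1) g=3 f=7, (4,1) g=2 f=7, (5,1) g=1 f=7, (6,0) g=1 f=9]
step 3: expand (2,1) (f=7, h=3) → closed; open now [(1,0) g=4 f=9, (1,1) g=5 f=9, (2,2) g=5 f=7, (3,1) g=3 f=7, (4,1) g=2 f=7, (5,1) g=1 f=7, (6,0) g=1 f=9]

order=[(3,0) → (2,0) → (2,1)]; open=[(1,0) g=4 f=9, (1,1) g=5 f=9, (2,2) g=5 f=7, (3,1) g=3 f=7, (4,1) g=2 f=7, (5,1) g=1 f=7, (6,0) g=1 f=9]; closed=[(2,0), (2,1), (3,0), (4,0), (5,0)]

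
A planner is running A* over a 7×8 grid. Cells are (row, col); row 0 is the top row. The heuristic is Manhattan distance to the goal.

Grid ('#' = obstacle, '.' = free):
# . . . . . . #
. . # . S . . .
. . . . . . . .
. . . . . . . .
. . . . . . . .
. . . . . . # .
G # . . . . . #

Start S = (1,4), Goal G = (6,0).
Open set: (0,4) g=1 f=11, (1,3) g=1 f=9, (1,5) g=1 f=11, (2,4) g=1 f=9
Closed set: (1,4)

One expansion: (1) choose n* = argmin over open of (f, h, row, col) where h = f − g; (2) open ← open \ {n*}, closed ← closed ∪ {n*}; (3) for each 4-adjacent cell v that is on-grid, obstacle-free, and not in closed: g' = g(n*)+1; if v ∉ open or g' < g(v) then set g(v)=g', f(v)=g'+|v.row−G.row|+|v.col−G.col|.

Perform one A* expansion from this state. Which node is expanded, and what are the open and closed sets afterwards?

step 1: expand (1,3) (f=9, h=8) → closed; open now [(0,3) g=2 f=11, (0,4) g=1 f=11, (1,5) g=1 f=11, (2,3) g=2 f=9, (2,4) g=1 f=9]

expanded=(1,3); open=[(0,3) g=2 f=11, (0,4) g=1 f=11, (1,5) g=1 f=11, (2,3) g=2 f=9, (2,4) g=1 f=9]; closed=[(1,3), (1,4)]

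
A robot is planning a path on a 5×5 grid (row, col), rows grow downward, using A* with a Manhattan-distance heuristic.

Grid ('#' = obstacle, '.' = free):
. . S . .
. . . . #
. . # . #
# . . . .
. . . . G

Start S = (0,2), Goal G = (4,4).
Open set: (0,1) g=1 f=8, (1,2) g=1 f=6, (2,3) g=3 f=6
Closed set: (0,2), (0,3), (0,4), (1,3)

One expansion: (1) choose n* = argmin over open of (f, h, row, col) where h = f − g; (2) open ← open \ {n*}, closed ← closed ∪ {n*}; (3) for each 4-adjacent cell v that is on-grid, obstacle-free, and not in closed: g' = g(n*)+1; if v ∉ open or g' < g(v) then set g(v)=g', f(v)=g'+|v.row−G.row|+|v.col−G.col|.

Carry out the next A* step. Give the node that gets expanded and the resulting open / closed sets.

step 1: expand (2,3) (f=6, h=3) → closed; open now [(0,1) g=1 f=8, (1,2) g=1 f=6, (3,3) g=4 f=6]

expanded=(2,3); open=[(0,1) g=1 f=8, (1,2) g=1 f=6, (3,3) g=4 f=6]; closed=[(0,2), (0,3), (0,4), (1,3), (2,3)]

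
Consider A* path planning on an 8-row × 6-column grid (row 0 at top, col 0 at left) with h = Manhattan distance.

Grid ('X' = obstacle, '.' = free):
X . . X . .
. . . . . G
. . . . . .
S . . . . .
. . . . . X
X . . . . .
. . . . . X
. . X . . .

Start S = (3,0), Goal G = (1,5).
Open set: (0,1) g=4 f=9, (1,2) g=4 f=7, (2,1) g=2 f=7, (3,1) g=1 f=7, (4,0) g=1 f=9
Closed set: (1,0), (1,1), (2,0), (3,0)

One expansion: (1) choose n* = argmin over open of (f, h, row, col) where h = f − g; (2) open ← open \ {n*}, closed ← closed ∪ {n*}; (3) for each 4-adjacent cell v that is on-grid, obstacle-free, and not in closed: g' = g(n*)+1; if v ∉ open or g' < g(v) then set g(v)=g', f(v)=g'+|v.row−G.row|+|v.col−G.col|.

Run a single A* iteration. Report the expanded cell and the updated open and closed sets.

step 1: expand (1,2) (f=7, h=3) → closed; open now [(0,1) g=4 f=9, (0,2) g=5 f=9, (1,3) g=5 f=7, (2,1) g=2 f=7, (2,2) g=5 f=9, (3,1) g=1 f=7, (4,0) g=1 f=9]

expanded=(1,2); open=[(0,1) g=4 f=9, (0,2) g=5 f=9, (1,3) g=5 f=7, (2,1) g=2 f=7, (2,2) g=5 f=9, (3,1) g=1 f=7, (4,0) g=1 f=9]; closed=[(1,0), (1,1), (1,2), (2,0), (3,0)]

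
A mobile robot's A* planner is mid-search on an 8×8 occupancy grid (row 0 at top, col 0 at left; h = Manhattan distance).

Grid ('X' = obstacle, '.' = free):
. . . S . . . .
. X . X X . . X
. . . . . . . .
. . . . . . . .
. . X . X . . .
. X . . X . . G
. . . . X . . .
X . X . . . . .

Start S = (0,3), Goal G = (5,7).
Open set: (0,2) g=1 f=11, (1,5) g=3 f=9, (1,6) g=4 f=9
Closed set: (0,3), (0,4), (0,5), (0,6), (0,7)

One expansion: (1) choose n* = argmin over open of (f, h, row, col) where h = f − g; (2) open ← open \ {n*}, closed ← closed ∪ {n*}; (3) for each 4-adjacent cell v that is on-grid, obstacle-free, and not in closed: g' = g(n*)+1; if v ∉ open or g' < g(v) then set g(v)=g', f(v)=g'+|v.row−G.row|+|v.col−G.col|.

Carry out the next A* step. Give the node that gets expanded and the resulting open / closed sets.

step 1: expand (1,6) (f=9, h=5) → closed; open now [(0,2) g=1 f=11, (1,5) g=3 f=9, (2,6) g=5 f=9]

expanded=(1,6); open=[(0,2) g=1 f=11, (1,5) g=3 f=9, (2,6) g=5 f=9]; closed=[(0,3), (0,4), (0,5), (0,6), (0,7), (1,6)]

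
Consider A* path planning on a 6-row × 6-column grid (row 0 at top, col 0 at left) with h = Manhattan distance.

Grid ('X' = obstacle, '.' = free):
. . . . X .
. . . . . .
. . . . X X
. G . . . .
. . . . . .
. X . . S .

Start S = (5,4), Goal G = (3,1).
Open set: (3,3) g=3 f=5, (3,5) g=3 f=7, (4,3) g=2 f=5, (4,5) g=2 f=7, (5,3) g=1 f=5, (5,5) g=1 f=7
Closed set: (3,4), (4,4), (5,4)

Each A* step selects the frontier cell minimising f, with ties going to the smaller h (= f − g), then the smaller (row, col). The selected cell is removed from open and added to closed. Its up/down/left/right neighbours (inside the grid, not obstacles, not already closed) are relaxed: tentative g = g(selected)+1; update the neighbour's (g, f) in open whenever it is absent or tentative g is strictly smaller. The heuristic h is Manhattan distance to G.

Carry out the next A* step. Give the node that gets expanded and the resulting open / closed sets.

expanded=(3,3); open=[(2,3) g=4 f=7, (3,2) g=4 f=5, (3,5) g=3 f=7, (4,3) g=2 f=5, (4,5) g=2 f=7, (5,3) g=1 f=5, (5,5) g=1 f=7]; closed=[(3,3), (3,4), (4,4), (5,4)]

step 1: expand (3,3) (f=5, h=2) → closed; open now [(2,3) g=4 f=7, (3,2) g=4 f=5, (3,5) g=3 f=7, (4,3) g=2 f=5, (4,5) g=2 f=7, (5,3) g=1 f=5, (5,5) g=1 f=7]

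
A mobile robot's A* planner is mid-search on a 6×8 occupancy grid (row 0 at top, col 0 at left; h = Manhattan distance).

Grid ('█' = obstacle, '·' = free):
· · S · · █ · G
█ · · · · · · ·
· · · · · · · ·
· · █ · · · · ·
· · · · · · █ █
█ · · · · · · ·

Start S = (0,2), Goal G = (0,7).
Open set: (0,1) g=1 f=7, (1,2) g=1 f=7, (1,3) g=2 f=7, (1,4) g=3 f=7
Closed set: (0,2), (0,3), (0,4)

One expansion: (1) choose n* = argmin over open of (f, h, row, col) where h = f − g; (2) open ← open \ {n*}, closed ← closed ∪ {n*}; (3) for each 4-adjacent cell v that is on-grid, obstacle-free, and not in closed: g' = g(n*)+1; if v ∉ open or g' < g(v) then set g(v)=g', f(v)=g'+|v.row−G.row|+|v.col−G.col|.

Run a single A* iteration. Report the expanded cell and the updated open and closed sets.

step 1: expand (1,4) (f=7, h=4) → closed; open now [(0,1) g=1 f=7, (1,2) g=1 f=7, (1,3) g=2 f=7, (1,5) g=4 f=7, (2,4) g=4 f=9]

expanded=(1,4); open=[(0,1) g=1 f=7, (1,2) g=1 f=7, (1,3) g=2 f=7, (1,5) g=4 f=7, (2,4) g=4 f=9]; closed=[(0,2), (0,3), (0,4), (1,4)]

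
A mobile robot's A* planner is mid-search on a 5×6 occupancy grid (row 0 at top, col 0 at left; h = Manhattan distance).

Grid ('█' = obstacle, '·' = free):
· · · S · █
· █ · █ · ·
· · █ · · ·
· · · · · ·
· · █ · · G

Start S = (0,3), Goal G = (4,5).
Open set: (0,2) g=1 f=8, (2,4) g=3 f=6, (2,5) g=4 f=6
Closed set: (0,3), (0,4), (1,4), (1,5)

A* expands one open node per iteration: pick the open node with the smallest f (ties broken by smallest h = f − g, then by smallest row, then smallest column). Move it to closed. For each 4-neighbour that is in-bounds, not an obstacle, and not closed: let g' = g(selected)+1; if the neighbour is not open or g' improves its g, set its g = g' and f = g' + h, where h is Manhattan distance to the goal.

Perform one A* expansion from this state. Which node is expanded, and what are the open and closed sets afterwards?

expanded=(2,5); open=[(0,2) g=1 f=8, (2,4) g=3 f=6, (3,5) g=5 f=6]; closed=[(0,3), (0,4), (1,4), (1,5), (2,5)]

step 1: expand (2,5) (f=6, h=2) → closed; open now [(0,2) g=1 f=8, (2,4) g=3 f=6, (3,5) g=5 f=6]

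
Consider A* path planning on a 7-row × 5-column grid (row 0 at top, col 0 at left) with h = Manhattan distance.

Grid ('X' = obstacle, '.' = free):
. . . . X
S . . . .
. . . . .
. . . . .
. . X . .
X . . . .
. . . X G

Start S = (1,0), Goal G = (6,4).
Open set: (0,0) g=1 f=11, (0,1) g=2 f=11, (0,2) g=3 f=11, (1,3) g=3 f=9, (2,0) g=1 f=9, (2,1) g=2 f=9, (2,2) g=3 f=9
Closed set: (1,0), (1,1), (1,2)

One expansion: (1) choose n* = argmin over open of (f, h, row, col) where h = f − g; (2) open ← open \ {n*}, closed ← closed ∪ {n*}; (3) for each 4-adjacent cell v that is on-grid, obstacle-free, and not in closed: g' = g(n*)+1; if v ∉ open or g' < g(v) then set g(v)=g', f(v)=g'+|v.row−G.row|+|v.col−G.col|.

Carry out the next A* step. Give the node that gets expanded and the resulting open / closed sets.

expanded=(1,3); open=[(0,0) g=1 f=11, (0,1) g=2 f=11, (0,2) g=3 f=11, (0,3) g=4 f=11, (1,4) g=4 f=9, (2,0) g=1 f=9, (2,1) g=2 f=9, (2,2) g=3 f=9, (2,3) g=4 f=9]; closed=[(1,0), (1,1), (1,2), (1,3)]

step 1: expand (1,3) (f=9, h=6) → closed; open now [(0,0) g=1 f=11, (0,1) g=2 f=11, (0,2) g=3 f=11, (0,3) g=4 f=11, (1,4) g=4 f=9, (2,0) g=1 f=9, (2,1) g=2 f=9, (2,2) g=3 f=9, (2,3) g=4 f=9]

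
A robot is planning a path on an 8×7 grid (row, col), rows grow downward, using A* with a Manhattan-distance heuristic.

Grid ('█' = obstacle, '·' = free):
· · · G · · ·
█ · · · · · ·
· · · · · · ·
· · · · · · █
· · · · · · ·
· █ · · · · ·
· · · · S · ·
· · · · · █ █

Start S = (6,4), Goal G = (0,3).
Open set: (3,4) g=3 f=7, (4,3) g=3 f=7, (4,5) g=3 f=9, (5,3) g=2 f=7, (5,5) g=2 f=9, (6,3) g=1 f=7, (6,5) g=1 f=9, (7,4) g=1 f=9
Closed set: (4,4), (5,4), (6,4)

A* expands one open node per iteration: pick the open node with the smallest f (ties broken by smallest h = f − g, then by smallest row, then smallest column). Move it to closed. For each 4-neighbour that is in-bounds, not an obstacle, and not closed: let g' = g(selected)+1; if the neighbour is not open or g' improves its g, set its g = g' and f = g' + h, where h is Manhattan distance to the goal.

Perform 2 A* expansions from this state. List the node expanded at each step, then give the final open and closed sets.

step 1: expand (3,4) (f=7, h=4) → closed; open now [(2,4) g=4 f=7, (3,3) g=4 f=7, (3,5) g=4 f=9, (4,3) g=3 f=7, (4,5) g=3 f=9, (5,3) g=2 f=7, (5,5) g=2 f=9, (6,3) g=1 f=7, (6,5) g=1 f=9, (7,4) g=1 f=9]
step 2: expand (2,4) (f=7, h=3) → closed; open now [(1,4) g=5 f=7, (2,3) g=5 f=7, (2,5) g=5 f=9, (3,3) g=4 f=7, (3,5) g=4 f=9, (4,3) g=3 f=7, (4,5) g=3 f=9, (5,3) g=2 f=7, (5,5) g=2 f=9, (6,3) g=1 f=7, (6,5) g=1 f=9, (7,4) g=1 f=9]

order=[(3,4) → (2,4)]; open=[(1,4) g=5 f=7, (2,3) g=5 f=7, (2,5) g=5 f=9, (3,3) g=4 f=7, (3,5) g=4 f=9, (4,3) g=3 f=7, (4,5) g=3 f=9, (5,3) g=2 f=7, (5,5) g=2 f=9, (6,3) g=1 f=7, (6,5) g=1 f=9, (7,4) g=1 f=9]; closed=[(2,4), (3,4), (4,4), (5,4), (6,4)]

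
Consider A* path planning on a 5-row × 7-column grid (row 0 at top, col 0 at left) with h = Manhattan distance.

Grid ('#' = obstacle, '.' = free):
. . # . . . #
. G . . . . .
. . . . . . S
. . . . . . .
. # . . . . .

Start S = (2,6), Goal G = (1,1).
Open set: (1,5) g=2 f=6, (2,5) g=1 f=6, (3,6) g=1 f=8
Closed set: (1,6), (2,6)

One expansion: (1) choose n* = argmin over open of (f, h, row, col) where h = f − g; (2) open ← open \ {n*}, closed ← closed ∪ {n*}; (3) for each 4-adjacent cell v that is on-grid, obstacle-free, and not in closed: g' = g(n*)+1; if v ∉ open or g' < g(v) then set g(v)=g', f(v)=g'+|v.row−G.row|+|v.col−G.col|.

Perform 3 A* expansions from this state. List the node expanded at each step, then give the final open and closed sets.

order=[(1,5) → (1,4) → (1,3)]; open=[(0,3) g=5 f=8, (0,4) g=4 f=8, (0,5) g=3 f=8, (1,2) g=5 f=6, (2,3) g=5 f=8, (2,4) g=4 f=8, (2,5) g=1 f=6, (3,6) g=1 f=8]; closed=[(1,3), (1,4), (1,5), (1,6), (2,6)]

step 1: expand (1,5) (f=6, h=4) → closed; open now [(0,5) g=3 f=8, (1,4) g=3 f=6, (2,5) g=1 f=6, (3,6) g=1 f=8]
step 2: expand (1,4) (f=6, h=3) → closed; open now [(0,4) g=4 f=8, (0,5) g=3 f=8, (1,3) g=4 f=6, (2,4) g=4 f=8, (2,5) g=1 f=6, (3,6) g=1 f=8]
step 3: expand (1,3) (f=6, h=2) → closed; open now [(0,3) g=5 f=8, (0,4) g=4 f=8, (0,5) g=3 f=8, (1,2) g=5 f=6, (2,3) g=5 f=8, (2,4) g=4 f=8, (2,5) g=1 f=6, (3,6) g=1 f=8]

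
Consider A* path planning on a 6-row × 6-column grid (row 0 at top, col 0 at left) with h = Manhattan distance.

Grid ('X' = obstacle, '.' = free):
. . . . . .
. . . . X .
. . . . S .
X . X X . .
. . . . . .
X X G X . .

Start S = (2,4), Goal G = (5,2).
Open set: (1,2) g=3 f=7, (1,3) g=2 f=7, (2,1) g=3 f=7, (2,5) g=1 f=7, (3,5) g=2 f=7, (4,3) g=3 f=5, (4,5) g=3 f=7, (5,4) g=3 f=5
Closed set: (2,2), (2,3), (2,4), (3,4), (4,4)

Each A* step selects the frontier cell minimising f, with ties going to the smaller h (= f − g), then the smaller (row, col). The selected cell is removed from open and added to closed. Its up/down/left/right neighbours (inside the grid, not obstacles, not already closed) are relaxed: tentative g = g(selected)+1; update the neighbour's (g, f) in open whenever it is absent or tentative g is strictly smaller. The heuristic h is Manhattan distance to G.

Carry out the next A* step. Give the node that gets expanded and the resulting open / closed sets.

expanded=(4,3); open=[(1,2) g=3 f=7, (1,3) g=2 f=7, (2,1) g=3 f=7, (2,5) g=1 f=7, (3,5) g=2 f=7, (4,2) g=4 f=5, (4,5) g=3 f=7, (5,4) g=3 f=5]; closed=[(2,2), (2,3), (2,4), (3,4), (4,3), (4,4)]

step 1: expand (4,3) (f=5, h=2) → closed; open now [(1,2) g=3 f=7, (1,3) g=2 f=7, (2,1) g=3 f=7, (2,5) g=1 f=7, (3,5) g=2 f=7, (4,2) g=4 f=5, (4,5) g=3 f=7, (5,4) g=3 f=5]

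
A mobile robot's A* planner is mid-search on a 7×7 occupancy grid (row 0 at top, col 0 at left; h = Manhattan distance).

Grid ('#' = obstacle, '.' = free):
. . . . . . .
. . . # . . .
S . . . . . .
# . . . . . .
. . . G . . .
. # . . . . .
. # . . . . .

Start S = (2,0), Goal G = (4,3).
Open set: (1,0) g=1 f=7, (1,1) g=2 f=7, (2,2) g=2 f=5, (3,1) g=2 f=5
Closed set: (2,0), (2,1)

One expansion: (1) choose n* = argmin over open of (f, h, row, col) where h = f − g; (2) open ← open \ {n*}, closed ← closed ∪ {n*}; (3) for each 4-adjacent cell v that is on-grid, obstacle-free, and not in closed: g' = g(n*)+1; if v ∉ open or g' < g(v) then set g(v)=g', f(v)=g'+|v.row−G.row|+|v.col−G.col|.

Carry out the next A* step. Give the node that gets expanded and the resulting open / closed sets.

expanded=(2,2); open=[(1,0) g=1 f=7, (1,1) g=2 f=7, (1,2) g=3 f=7, (2,3) g=3 f=5, (3,1) g=2 f=5, (3,2) g=3 f=5]; closed=[(2,0), (2,1), (2,2)]

step 1: expand (2,2) (f=5, h=3) → closed; open now [(1,0) g=1 f=7, (1,1) g=2 f=7, (1,2) g=3 f=7, (2,3) g=3 f=5, (3,1) g=2 f=5, (3,2) g=3 f=5]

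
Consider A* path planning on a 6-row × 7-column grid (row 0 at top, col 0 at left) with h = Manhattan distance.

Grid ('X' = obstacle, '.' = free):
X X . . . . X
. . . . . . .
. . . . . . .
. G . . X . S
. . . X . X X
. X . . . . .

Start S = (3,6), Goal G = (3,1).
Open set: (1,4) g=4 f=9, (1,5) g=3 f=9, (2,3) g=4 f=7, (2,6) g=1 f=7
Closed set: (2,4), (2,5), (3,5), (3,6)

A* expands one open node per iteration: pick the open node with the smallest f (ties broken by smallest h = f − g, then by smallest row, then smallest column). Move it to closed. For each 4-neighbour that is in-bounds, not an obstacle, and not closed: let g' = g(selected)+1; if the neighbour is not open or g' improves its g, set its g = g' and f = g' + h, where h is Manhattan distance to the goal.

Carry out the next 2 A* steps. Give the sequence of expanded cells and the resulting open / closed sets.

order=[(2,3) → (2,2)]; open=[(1,2) g=6 f=9, (1,3) g=5 f=9, (1,4) g=4 f=9, (1,5) g=3 f=9, (2,1) g=6 f=7, (2,6) g=1 f=7, (3,2) g=6 f=7, (3,3) g=5 f=7]; closed=[(2,2), (2,3), (2,4), (2,5), (3,5), (3,6)]

step 1: expand (2,3) (f=7, h=3) → closed; open now [(1,3) g=5 f=9, (1,4) g=4 f=9, (1,5) g=3 f=9, (2,2) g=5 f=7, (2,6) g=1 f=7, (3,3) g=5 f=7]
step 2: expand (2,2) (f=7, h=2) → closed; open now [(1,2) g=6 f=9, (1,3) g=5 f=9, (1,4) g=4 f=9, (1,5) g=3 f=9, (2,1) g=6 f=7, (2,6) g=1 f=7, (3,2) g=6 f=7, (3,3) g=5 f=7]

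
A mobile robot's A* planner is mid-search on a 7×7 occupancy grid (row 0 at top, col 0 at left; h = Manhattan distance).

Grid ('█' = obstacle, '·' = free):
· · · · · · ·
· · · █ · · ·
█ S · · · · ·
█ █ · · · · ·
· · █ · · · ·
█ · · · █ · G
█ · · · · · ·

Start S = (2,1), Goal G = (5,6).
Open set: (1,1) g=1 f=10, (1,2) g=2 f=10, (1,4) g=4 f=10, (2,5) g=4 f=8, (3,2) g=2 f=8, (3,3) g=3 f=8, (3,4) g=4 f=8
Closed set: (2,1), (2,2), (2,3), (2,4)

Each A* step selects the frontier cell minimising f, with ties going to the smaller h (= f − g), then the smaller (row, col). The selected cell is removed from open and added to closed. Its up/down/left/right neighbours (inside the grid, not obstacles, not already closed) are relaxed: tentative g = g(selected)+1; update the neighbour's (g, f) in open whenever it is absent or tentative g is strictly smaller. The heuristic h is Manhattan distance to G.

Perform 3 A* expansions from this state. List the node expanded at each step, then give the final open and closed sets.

order=[(2,5) → (2,6) → (3,6)]; open=[(1,1) g=1 f=10, (1,2) g=2 f=10, (1,4) g=4 f=10, (1,5) g=5 f=10, (1,6) g=6 f=10, (3,2) g=2 f=8, (3,3) g=3 f=8, (3,4) g=4 f=8, (3,5) g=5 f=8, (4,6) g=7 f=8]; closed=[(2,1), (2,2), (2,3), (2,4), (2,5), (2,6), (3,6)]

step 1: expand (2,5) (f=8, h=4) → closed; open now [(1,1) g=1 f=10, (1,2) g=2 f=10, (1,4) g=4 f=10, (1,5) g=5 f=10, (2,6) g=5 f=8, (3,2) g=2 f=8, (3,3) g=3 f=8, (3,4) g=4 f=8, (3,5) g=5 f=8]
step 2: expand (2,6) (f=8, h=3) → closed; open now [(1,1) g=1 f=10, (1,2) g=2 f=10, (1,4) g=4 f=10, (1,5) g=5 f=10, (1,6) g=6 f=10, (3,2) g=2 f=8, (3,3) g=3 f=8, (3,4) g=4 f=8, (3,5) g=5 f=8, (3,6) g=6 f=8]
step 3: expand (3,6) (f=8, h=2) → closed; open now [(1,1) g=1 f=10, (1,2) g=2 f=10, (1,4) g=4 f=10, (1,5) g=5 f=10, (1,6) g=6 f=10, (3,2) g=2 f=8, (3,3) g=3 f=8, (3,4) g=4 f=8, (3,5) g=5 f=8, (4,6) g=7 f=8]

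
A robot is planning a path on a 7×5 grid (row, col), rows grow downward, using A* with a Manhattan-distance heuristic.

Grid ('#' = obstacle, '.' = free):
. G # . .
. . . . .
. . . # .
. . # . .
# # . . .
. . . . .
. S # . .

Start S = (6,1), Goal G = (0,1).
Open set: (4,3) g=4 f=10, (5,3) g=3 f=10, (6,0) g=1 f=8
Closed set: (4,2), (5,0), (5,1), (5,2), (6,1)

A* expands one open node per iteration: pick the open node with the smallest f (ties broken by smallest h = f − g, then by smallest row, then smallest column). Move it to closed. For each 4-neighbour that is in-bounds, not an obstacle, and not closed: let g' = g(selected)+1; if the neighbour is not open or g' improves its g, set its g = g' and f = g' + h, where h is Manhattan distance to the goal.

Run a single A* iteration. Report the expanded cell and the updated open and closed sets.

step 1: expand (6,0) (f=8, h=7) → closed; open now [(4,3) g=4 f=10, (5,3) g=3 f=10]

expanded=(6,0); open=[(4,3) g=4 f=10, (5,3) g=3 f=10]; closed=[(4,2), (5,0), (5,1), (5,2), (6,0), (6,1)]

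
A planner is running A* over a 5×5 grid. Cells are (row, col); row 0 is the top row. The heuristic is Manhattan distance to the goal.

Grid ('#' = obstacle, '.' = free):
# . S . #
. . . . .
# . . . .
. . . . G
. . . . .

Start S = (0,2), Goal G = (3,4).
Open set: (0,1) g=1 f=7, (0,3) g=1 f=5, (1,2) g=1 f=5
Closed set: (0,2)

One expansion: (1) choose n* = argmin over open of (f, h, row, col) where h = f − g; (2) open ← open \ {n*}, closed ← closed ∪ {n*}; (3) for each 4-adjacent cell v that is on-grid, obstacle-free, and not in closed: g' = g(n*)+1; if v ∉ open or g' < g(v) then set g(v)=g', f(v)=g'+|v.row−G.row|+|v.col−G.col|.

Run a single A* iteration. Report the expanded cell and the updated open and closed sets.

step 1: expand (0,3) (f=5, h=4) → closed; open now [(0,1) g=1 f=7, (1,2) g=1 f=5, (1,3) g=2 f=5]

expanded=(0,3); open=[(0,1) g=1 f=7, (1,2) g=1 f=5, (1,3) g=2 f=5]; closed=[(0,2), (0,3)]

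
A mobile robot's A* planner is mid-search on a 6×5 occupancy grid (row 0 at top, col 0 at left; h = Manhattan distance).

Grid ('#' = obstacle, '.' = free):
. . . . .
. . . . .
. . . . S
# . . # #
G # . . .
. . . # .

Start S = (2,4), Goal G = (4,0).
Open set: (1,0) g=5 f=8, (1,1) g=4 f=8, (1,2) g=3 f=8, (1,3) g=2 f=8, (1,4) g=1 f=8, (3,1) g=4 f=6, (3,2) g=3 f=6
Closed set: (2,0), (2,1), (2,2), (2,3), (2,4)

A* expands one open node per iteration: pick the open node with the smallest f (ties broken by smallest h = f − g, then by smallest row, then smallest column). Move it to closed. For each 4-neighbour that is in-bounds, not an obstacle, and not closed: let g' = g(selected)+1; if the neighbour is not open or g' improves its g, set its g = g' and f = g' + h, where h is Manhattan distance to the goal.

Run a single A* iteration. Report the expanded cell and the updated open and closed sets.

step 1: expand (3,1) (f=6, h=2) → closed; open now [(1,0) g=5 f=8, (1,1) g=4 f=8, (1,2) g=3 f=8, (1,3) g=2 f=8, (1,4) g=1 f=8, (3,2) g=3 f=6]

expanded=(3,1); open=[(1,0) g=5 f=8, (1,1) g=4 f=8, (1,2) g=3 f=8, (1,3) g=2 f=8, (1,4) g=1 f=8, (3,2) g=3 f=6]; closed=[(2,0), (2,1), (2,2), (2,3), (2,4), (3,1)]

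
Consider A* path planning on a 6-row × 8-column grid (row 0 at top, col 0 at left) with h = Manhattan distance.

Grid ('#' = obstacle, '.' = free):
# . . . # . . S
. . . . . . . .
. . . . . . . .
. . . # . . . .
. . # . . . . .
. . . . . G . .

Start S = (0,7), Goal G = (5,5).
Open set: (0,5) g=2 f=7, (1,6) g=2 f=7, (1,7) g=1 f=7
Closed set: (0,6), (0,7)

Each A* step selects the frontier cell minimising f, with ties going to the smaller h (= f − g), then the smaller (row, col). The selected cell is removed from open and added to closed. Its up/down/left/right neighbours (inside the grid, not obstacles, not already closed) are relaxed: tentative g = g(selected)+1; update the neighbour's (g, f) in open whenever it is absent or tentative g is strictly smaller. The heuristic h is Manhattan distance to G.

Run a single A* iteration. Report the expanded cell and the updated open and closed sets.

expanded=(0,5); open=[(1,5) g=3 f=7, (1,6) g=2 f=7, (1,7) g=1 f=7]; closed=[(0,5), (0,6), (0,7)]

step 1: expand (0,5) (f=7, h=5) → closed; open now [(1,5) g=3 f=7, (1,6) g=2 f=7, (1,7) g=1 f=7]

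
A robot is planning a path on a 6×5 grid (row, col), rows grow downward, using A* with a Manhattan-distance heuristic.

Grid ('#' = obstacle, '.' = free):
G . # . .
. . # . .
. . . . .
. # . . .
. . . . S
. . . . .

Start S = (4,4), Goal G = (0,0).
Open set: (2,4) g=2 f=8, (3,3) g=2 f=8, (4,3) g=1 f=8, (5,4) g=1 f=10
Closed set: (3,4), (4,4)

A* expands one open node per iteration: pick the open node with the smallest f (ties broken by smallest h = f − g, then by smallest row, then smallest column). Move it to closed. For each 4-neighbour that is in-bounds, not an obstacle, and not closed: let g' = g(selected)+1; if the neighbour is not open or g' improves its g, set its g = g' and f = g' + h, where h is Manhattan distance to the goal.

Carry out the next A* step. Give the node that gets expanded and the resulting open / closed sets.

expanded=(2,4); open=[(1,4) g=3 f=8, (2,3) g=3 f=8, (3,3) g=2 f=8, (4,3) g=1 f=8, (5,4) g=1 f=10]; closed=[(2,4), (3,4), (4,4)]

step 1: expand (2,4) (f=8, h=6) → closed; open now [(1,4) g=3 f=8, (2,3) g=3 f=8, (3,3) g=2 f=8, (4,3) g=1 f=8, (5,4) g=1 f=10]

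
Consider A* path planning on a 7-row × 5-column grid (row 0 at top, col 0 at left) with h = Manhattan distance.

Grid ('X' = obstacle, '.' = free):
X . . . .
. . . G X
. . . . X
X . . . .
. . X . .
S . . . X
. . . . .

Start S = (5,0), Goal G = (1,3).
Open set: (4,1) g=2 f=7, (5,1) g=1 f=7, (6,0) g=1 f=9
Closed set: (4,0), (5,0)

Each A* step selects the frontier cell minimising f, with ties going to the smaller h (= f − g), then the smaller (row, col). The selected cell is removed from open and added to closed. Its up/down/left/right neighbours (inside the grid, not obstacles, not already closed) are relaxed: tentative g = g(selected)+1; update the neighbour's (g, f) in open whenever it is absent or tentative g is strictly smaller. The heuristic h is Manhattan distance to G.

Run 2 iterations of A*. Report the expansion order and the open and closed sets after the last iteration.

order=[(4,1) → (3,1)]; open=[(2,1) g=4 f=7, (3,2) g=4 f=7, (5,1) g=1 f=7, (6,0) g=1 f=9]; closed=[(3,1), (4,0), (4,1), (5,0)]

step 1: expand (4,1) (f=7, h=5) → closed; open now [(3,1) g=3 f=7, (5,1) g=1 f=7, (6,0) g=1 f=9]
step 2: expand (3,1) (f=7, h=4) → closed; open now [(2,1) g=4 f=7, (3,2) g=4 f=7, (5,1) g=1 f=7, (6,0) g=1 f=9]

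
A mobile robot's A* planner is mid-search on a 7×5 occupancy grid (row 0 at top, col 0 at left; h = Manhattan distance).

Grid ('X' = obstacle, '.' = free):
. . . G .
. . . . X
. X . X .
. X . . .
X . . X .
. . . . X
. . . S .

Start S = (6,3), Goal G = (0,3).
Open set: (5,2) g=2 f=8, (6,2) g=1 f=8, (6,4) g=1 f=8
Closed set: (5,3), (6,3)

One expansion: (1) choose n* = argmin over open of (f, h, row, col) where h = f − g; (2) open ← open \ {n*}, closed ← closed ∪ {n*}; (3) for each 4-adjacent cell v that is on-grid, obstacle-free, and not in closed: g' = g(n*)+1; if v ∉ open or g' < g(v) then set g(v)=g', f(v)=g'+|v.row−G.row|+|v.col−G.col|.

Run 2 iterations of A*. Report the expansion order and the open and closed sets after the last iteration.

step 1: expand (5,2) (f=8, h=6) → closed; open now [(4,2) g=3 f=8, (5,1) g=3 f=10, (6,2) g=1 f=8, (6,4) g=1 f=8]
step 2: expand (4,2) (f=8, h=5) → closed; open now [(3,2) g=4 f=8, (4,1) g=4 f=10, (5,1) g=3 f=10, (6,2) g=1 f=8, (6,4) g=1 f=8]

order=[(5,2) → (4,2)]; open=[(3,2) g=4 f=8, (4,1) g=4 f=10, (5,1) g=3 f=10, (6,2) g=1 f=8, (6,4) g=1 f=8]; closed=[(4,2), (5,2), (5,3), (6,3)]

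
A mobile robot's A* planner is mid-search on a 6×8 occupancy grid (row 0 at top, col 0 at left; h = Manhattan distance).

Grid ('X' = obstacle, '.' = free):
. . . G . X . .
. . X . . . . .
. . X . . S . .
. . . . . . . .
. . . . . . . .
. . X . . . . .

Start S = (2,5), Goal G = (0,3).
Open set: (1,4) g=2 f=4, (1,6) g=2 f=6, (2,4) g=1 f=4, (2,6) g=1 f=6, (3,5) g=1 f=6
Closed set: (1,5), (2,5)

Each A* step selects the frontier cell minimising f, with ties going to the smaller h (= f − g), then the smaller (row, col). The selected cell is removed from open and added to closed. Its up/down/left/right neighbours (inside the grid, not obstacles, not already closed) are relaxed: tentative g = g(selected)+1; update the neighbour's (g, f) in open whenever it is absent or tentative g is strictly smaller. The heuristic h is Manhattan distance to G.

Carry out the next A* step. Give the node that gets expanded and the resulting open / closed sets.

step 1: expand (1,4) (f=4, h=2) → closed; open now [(0,4) g=3 f=4, (1,3) g=3 f=4, (1,6) g=2 f=6, (2,4) g=1 f=4, (2,6) g=1 f=6, (3,5) g=1 f=6]

expanded=(1,4); open=[(0,4) g=3 f=4, (1,3) g=3 f=4, (1,6) g=2 f=6, (2,4) g=1 f=4, (2,6) g=1 f=6, (3,5) g=1 f=6]; closed=[(1,4), (1,5), (2,5)]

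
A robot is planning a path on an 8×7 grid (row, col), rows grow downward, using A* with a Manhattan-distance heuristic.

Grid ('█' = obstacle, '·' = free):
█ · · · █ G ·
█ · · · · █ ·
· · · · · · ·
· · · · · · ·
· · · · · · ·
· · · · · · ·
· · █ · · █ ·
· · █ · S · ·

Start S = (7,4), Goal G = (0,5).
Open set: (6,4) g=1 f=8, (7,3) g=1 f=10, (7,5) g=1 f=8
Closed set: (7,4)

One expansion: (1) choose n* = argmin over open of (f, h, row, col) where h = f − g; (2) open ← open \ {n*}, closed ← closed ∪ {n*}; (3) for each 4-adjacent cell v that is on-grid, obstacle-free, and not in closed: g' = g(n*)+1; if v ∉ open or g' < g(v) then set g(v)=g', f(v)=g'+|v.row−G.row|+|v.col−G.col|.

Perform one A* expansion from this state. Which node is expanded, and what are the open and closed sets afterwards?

step 1: expand (6,4) (f=8, h=7) → closed; open now [(5,4) g=2 f=8, (6,3) g=2 f=10, (7,3) g=1 f=10, (7,5) g=1 f=8]

expanded=(6,4); open=[(5,4) g=2 f=8, (6,3) g=2 f=10, (7,3) g=1 f=10, (7,5) g=1 f=8]; closed=[(6,4), (7,4)]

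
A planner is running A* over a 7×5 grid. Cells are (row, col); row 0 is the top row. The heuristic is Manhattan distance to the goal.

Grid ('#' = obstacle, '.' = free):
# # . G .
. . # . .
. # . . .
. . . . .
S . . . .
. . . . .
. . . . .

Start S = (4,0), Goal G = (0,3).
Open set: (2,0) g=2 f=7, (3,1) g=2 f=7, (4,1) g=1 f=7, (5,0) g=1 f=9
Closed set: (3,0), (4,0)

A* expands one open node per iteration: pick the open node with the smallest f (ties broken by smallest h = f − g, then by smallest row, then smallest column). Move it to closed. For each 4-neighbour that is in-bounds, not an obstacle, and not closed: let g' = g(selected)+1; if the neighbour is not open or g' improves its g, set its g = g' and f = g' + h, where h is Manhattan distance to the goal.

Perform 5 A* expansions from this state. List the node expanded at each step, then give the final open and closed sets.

step 1: expand (2,0) (f=7, h=5) → closed; open now [(1,0) g=3 f=7, (3,1) g=2 f=7, (4,1) g=1 f=7, (5,0) g=1 f=9]
step 2: expand (1,0) (f=7, h=4) → closed; open now [(1,1) g=4 f=7, (3,1) g=2 f=7, (4,1) g=1 f=7, (5,0) g=1 f=9]
step 3: expand (1,1) (f=7, h=3) → closed; open now [(3,1) g=2 f=7, (4,1) g=1 f=7, (5,0) g=1 f=9]
step 4: expand (3,1) (f=7, h=5) → closed; open now [(3,2) g=3 f=7, (4,1) g=1 f=7, (5,0) g=1 f=9]
step 5: expand (3,2) (f=7, h=4) → closed; open now [(2,2) g=4 f=7, (3,3) g=4 f=7, (4,1) g=1 f=7, (4,2) g=4 f=9, (5,0) g=1 f=9]

order=[(2,0) → (1,0) → (1,1) → (3,1) → (3,2)]; open=[(2,2) g=4 f=7, (3,3) g=4 f=7, (4,1) g=1 f=7, (4,2) g=4 f=9, (5,0) g=1 f=9]; closed=[(1,0), (1,1), (2,0), (3,0), (3,1), (3,2), (4,0)]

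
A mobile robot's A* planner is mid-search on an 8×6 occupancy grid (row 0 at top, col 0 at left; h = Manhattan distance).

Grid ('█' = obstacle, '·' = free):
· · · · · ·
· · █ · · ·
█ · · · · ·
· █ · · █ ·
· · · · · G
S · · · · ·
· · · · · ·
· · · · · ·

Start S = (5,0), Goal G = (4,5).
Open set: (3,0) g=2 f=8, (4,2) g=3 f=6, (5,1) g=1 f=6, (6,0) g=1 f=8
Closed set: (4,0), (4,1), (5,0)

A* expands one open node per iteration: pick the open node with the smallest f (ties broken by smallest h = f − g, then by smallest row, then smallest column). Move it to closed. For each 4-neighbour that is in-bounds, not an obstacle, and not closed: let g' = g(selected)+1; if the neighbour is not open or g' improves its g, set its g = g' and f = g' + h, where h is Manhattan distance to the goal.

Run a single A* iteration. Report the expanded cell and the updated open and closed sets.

expanded=(4,2); open=[(3,0) g=2 f=8, (3,2) g=4 f=8, (4,3) g=4 f=6, (5,1) g=1 f=6, (5,2) g=4 f=8, (6,0) g=1 f=8]; closed=[(4,0), (4,1), (4,2), (5,0)]

step 1: expand (4,2) (f=6, h=3) → closed; open now [(3,0) g=2 f=8, (3,2) g=4 f=8, (4,3) g=4 f=6, (5,1) g=1 f=6, (5,2) g=4 f=8, (6,0) g=1 f=8]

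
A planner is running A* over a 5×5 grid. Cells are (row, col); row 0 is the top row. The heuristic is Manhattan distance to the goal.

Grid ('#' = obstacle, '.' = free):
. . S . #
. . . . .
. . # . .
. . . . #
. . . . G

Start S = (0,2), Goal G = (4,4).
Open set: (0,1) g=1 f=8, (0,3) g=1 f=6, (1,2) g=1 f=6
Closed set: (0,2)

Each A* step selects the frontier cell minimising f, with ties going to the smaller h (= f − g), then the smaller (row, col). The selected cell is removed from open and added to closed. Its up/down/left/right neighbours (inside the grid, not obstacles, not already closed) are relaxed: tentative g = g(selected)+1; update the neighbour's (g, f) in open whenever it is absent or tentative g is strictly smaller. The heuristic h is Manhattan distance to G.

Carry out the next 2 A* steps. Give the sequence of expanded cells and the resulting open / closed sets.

step 1: expand (0,3) (f=6, h=5) → closed; open now [(0,1) g=1 f=8, (1,2) g=1 f=6, (1,3) g=2 f=6]
step 2: expand (1,3) (f=6, h=4) → closed; open now [(0,1) g=1 f=8, (1,2) g=1 f=6, (1,4) g=3 f=6, (2,3) g=3 f=6]

order=[(0,3) → (1,3)]; open=[(0,1) g=1 f=8, (1,2) g=1 f=6, (1,4) g=3 f=6, (2,3) g=3 f=6]; closed=[(0,2), (0,3), (1,3)]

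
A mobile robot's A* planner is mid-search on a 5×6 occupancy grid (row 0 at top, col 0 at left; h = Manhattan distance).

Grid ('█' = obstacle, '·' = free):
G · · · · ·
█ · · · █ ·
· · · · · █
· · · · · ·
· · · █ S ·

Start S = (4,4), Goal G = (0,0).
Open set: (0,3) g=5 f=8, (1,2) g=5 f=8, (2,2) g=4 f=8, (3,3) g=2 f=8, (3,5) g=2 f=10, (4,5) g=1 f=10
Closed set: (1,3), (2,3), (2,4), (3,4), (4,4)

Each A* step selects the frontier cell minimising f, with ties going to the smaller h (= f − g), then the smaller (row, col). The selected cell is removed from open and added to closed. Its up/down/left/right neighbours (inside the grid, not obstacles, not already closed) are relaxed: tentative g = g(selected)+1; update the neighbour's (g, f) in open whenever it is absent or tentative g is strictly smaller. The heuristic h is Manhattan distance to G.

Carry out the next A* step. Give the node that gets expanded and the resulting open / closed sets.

step 1: expand (0,3) (f=8, h=3) → closed; open now [(0,2) g=6 f=8, (0,4) g=6 f=10, (1,2) g=5 f=8, (2,2) g=4 f=8, (3,3) g=2 f=8, (3,5) g=2 f=10, (4,5) g=1 f=10]

expanded=(0,3); open=[(0,2) g=6 f=8, (0,4) g=6 f=10, (1,2) g=5 f=8, (2,2) g=4 f=8, (3,3) g=2 f=8, (3,5) g=2 f=10, (4,5) g=1 f=10]; closed=[(0,3), (1,3), (2,3), (2,4), (3,4), (4,4)]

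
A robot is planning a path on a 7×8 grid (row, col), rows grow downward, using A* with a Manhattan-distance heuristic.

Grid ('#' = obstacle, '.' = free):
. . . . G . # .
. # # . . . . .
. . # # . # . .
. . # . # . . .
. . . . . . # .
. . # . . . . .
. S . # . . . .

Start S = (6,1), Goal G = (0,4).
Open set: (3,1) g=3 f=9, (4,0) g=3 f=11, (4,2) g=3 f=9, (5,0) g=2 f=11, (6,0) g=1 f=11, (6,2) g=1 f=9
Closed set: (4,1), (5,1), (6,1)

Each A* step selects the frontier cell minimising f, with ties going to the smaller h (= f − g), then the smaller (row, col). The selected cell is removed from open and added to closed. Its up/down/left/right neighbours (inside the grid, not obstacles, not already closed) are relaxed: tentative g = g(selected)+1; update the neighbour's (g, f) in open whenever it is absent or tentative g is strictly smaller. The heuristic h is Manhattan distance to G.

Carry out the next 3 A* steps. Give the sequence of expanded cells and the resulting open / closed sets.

step 1: expand (3,1) (f=9, h=6) → closed; open now [(2,1) g=4 f=9, (3,0) g=4 f=11, (4,0) g=3 f=11, (4,2) g=3 f=9, (5,0) g=2 f=11, (6,0) g=1 f=11, (6,2) g=1 f=9]
step 2: expand (2,1) (f=9, h=5) → closed; open now [(2,0) g=5 f=11, (3,0) g=4 f=11, (4,0) g=3 f=11, (4,2) g=3 f=9, (5,0) g=2 f=11, (6,0) g=1 f=11, (6,2) g=1 f=9]
step 3: expand (4,2) (f=9, h=6) → closed; open now [(2,0) g=5 f=11, (3,0) g=4 f=11, (4,0) g=3 f=11, (4,3) g=4 f=9, (5,0) g=2 f=11, (6,0) g=1 f=11, (6,2) g=1 f=9]

order=[(3,1) → (2,1) → (4,2)]; open=[(2,0) g=5 f=11, (3,0) g=4 f=11, (4,0) g=3 f=11, (4,3) g=4 f=9, (5,0) g=2 f=11, (6,0) g=1 f=11, (6,2) g=1 f=9]; closed=[(2,1), (3,1), (4,1), (4,2), (5,1), (6,1)]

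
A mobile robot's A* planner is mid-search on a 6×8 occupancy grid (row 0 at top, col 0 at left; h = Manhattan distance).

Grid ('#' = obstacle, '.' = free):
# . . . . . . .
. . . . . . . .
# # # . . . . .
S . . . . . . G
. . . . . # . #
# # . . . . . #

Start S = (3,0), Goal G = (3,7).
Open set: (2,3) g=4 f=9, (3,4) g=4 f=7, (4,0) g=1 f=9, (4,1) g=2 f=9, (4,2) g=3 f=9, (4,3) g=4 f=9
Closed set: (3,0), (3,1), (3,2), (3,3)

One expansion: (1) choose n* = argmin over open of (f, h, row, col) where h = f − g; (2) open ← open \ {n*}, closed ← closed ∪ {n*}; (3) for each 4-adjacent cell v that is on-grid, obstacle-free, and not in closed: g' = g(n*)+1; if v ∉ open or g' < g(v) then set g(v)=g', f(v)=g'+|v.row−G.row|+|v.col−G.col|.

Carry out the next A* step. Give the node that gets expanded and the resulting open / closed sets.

step 1: expand (3,4) (f=7, h=3) → closed; open now [(2,3) g=4 f=9, (2,4) g=5 f=9, (3,5) g=5 f=7, (4,0) g=1 f=9, (4,1) g=2 f=9, (4,2) g=3 f=9, (4,3) g=4 f=9, (4,4) g=5 f=9]

expanded=(3,4); open=[(2,3) g=4 f=9, (2,4) g=5 f=9, (3,5) g=5 f=7, (4,0) g=1 f=9, (4,1) g=2 f=9, (4,2) g=3 f=9, (4,3) g=4 f=9, (4,4) g=5 f=9]; closed=[(3,0), (3,1), (3,2), (3,3), (3,4)]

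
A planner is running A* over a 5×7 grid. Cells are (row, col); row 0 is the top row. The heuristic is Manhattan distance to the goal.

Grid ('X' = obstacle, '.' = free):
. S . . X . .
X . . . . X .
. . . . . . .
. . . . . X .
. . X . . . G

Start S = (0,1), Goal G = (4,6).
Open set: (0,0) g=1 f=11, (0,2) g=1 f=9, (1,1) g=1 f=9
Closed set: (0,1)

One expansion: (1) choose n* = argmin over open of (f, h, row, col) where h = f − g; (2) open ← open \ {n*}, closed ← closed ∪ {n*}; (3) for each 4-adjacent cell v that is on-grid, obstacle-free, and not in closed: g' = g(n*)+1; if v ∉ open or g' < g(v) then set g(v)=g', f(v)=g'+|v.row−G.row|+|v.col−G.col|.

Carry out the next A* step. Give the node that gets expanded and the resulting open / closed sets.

expanded=(0,2); open=[(0,0) g=1 f=11, (0,3) g=2 f=9, (1,1) g=1 f=9, (1,2) g=2 f=9]; closed=[(0,1), (0,2)]

step 1: expand (0,2) (f=9, h=8) → closed; open now [(0,0) g=1 f=11, (0,3) g=2 f=9, (1,1) g=1 f=9, (1,2) g=2 f=9]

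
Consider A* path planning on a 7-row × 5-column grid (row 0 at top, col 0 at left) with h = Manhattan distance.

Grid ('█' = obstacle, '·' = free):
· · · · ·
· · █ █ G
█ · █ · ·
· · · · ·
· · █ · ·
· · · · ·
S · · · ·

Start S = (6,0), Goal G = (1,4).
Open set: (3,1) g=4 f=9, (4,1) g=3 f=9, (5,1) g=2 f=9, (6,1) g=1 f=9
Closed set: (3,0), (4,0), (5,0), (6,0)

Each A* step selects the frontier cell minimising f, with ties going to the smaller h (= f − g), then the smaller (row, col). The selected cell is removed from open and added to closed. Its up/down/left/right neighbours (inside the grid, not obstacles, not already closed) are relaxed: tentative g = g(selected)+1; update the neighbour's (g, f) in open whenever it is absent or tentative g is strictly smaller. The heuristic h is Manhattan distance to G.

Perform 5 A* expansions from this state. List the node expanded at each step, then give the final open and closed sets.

order=[(3,1) → (2,1) → (1,1) → (3,2) → (3,3)]; open=[(0,1) g=7 f=11, (1,0) g=7 f=11, (2,3) g=7 f=9, (3,4) g=7 f=9, (4,1) g=3 f=9, (4,3) g=7 f=11, (5,1) g=2 f=9, (6,1) g=1 f=9]; closed=[(1,1), (2,1), (3,0), (3,1), (3,2), (3,3), (4,0), (5,0), (6,0)]

step 1: expand (3,1) (f=9, h=5) → closed; open now [(2,1) g=5 f=9, (3,2) g=5 f=9, (4,1) g=3 f=9, (5,1) g=2 f=9, (6,1) g=1 f=9]
step 2: expand (2,1) (f=9, h=4) → closed; open now [(1,1) g=6 f=9, (3,2) g=5 f=9, (4,1) g=3 f=9, (5,1) g=2 f=9, (6,1) g=1 f=9]
step 3: expand (1,1) (f=9, h=3) → closed; open now [(0,1) g=7 f=11, (1,0) g=7 f=11, (3,2) g=5 f=9, (4,1) g=3 f=9, (5,1) g=2 f=9, (6,1) g=1 f=9]
step 4: expand (3,2) (f=9, h=4) → closed; open now [(0,1) g=7 f=11, (1,0) g=7 f=11, (3,3) g=6 f=9, (4,1) g=3 f=9, (5,1) g=2 f=9, (6,1) g=1 f=9]
step 5: expand (3,3) (f=9, h=3) → closed; open now [(0,1) g=7 f=11, (1,0) g=7 f=11, (2,3) g=7 f=9, (3,4) g=7 f=9, (4,1) g=3 f=9, (4,3) g=7 f=11, (5,1) g=2 f=9, (6,1) g=1 f=9]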